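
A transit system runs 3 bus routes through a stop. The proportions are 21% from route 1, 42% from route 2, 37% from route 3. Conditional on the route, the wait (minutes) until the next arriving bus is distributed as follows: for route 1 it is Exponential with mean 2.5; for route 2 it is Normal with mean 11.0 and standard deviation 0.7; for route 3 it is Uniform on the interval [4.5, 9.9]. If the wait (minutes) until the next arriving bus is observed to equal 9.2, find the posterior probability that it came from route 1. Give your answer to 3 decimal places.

0.027

Likelihoods f(9.2 | ·): 1: 0.0100892; 2: 0.0208921; 3: 0.185185.
Posterior ∝ prior × likelihood. Numerator for 1: 0.21·0.0100892 = 0.00211873.
Normalizing constant: 0.21·0.0100892 + 0.42·0.0208921 + 0.37·0.185185 = 0.0794119.
P(1 | observation) = 0.00211873 / 0.0794119 = 0.0266803.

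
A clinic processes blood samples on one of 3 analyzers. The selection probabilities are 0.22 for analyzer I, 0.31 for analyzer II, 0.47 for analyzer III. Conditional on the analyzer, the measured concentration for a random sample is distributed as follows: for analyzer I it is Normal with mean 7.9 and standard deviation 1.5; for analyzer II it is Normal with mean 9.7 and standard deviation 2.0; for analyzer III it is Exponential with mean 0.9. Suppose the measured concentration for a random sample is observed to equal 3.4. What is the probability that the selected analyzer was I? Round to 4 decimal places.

0.0499

Likelihoods f(3.4 | ·): I: 0.00295457; II: 0.00139713; III: 0.025415.
Posterior ∝ prior × likelihood. Numerator for I: 0.22·0.00295457 = 0.000650004.
Normalizing constant: 0.22·0.00295457 + 0.31·0.00139713 + 0.47·0.025415 = 0.0130281.
P(I | observation) = 0.000650004 / 0.0130281 = 0.0498923.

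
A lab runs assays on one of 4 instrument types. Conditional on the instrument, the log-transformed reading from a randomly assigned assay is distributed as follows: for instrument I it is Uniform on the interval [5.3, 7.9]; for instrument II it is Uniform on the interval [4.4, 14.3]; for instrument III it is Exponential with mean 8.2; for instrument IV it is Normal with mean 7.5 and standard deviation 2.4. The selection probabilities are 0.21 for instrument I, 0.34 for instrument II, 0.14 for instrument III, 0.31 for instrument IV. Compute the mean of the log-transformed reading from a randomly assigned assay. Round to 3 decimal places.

8.038

Component means — I: 6.6; II: 9.35; III: 8.2; IV: 7.5.
E[X] = 0.21·6.6 + 0.34·9.35 + 0.14·8.2 + 0.31·7.5 = 8.038.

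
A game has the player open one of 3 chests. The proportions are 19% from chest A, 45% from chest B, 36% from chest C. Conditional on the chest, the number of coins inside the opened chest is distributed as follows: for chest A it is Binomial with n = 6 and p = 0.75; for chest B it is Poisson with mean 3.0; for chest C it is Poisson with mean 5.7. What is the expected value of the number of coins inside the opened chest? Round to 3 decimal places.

Component means — A: 4.5; B: 3; C: 5.7.
E[X] = 0.19·4.5 + 0.45·3 + 0.36·5.7 = 4.257.

4.257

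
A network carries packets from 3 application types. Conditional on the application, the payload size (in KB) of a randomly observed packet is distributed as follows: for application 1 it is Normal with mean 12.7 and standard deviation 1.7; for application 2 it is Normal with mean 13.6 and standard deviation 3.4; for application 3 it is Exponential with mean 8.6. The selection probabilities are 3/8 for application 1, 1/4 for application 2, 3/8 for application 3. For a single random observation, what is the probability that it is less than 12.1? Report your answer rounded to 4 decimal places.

0.5013

Conditional on each application, P(X < 12.1): 1: 0.362066; 2: 0.329543; 3: 0.755117.
By total probability, P(X < 12.1) = 0.375·0.362066 + 0.25·0.329543 + 0.375·0.755117 = 0.50133.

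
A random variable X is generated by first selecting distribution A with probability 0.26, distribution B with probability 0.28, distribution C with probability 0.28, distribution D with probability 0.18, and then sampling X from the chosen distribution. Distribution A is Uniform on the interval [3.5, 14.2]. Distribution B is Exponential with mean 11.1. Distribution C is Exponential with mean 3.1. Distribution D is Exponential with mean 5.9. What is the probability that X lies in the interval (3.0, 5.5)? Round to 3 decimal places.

0.188

Conditional on each component, P(3.0 < X < 5.5): A: 0.186916; B: 0.153904; C: 0.21032; D: 0.207727.
By total probability, P(3.0 < X < 5.5) = 0.26·0.186916 + 0.28·0.153904 + 0.28·0.21032 + 0.18·0.207727 = 0.187972.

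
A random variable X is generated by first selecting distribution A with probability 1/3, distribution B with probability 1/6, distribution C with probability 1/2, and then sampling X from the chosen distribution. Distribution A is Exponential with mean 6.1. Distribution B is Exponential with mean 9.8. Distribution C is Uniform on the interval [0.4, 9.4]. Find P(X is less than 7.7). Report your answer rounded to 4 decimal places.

Conditional on each component, P(X < 7.7): A: 0.716996; B: 0.544206; C: 0.811111.
By total probability, P(X < 7.7) = 0.333333·0.716996 + 0.166667·0.544206 + 0.5·0.811111 = 0.735255.

0.7353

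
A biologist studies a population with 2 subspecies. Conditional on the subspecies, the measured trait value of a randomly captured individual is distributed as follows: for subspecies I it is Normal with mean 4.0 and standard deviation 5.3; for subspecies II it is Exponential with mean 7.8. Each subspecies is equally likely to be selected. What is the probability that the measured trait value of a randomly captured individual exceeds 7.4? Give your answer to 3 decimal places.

Conditional on each subspecies, P(X > 7.4): I: 0.260596; II: 0.387237.
By total probability, P(X > 7.4) = 0.5·0.260596 + 0.5·0.387237 = 0.323917.

0.324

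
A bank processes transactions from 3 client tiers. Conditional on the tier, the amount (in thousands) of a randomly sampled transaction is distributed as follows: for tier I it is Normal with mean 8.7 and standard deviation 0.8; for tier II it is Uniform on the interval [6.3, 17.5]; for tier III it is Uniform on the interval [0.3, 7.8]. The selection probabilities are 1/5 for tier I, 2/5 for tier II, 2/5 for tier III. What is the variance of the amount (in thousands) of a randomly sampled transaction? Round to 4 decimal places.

Per component, I: μ=8.7, E[X²]=76.33; II: μ=11.9, E[X²]=152.063; III: μ=4.05, E[X²]=21.09.
E[X] = 0.2·8.7 + 0.4·11.9 + 0.4·4.05 = 8.12.
E[X²] = 0.2·76.33 + 0.4·152.063 + 0.4·21.09 = 84.5273.
Var(X) = E[X²] − (E[X])² = 84.5273 − 65.9344 = 18.5929.

18.5929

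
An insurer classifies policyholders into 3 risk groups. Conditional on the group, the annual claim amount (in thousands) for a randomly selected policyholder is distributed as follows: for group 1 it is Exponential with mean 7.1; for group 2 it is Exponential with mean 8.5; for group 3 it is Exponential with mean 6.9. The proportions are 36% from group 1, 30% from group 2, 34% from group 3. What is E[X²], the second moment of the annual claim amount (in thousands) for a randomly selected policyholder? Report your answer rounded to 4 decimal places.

For each component E[X²] = Var + (mean)², giving 1: 100.82; 2: 144.5; 3: 95.22.
Overall E[X²] = 0.36·100.82 + 0.3·144.5 + 0.34·95.22 = 112.02.

112.0200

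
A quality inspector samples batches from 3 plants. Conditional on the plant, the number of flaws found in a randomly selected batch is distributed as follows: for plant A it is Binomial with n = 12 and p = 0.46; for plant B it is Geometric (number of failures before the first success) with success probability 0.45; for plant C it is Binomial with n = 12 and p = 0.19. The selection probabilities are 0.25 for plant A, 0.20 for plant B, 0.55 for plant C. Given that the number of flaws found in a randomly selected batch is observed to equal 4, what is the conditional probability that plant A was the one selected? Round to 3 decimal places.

0.351

Likelihoods P(X=4 | ·): A: 0.160246; B: 0.0411778; C: 0.119536.
Posterior ∝ prior × likelihood. Numerator for A: 0.25·0.160246 = 0.0400614.
Normalizing constant: 0.25·0.160246 + 0.2·0.0411778 + 0.55·0.119536 = 0.114042.
P(A | observation) = 0.0400614 / 0.114042 = 0.351287.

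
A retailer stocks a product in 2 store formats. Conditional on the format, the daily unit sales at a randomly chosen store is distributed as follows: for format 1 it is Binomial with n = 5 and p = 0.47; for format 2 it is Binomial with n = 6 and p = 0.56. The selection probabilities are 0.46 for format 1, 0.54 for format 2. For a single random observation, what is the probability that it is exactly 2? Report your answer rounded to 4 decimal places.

0.2465

Conditional on each format, P(X = 2): 1: 0.328869; 2: 0.17631.
By total probability, P(X = 2) = 0.46·0.328869 + 0.54·0.17631 = 0.246488.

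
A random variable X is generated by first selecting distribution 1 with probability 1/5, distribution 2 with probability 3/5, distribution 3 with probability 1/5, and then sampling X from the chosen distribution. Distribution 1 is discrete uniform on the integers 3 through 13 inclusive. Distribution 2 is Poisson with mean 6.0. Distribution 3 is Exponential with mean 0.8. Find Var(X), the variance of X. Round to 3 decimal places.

11.526

Per component, 1: μ=8, E[X²]=74; 2: μ=6, E[X²]=42; 3: μ=0.8, E[X²]=1.28.
E[X] = 0.2·8 + 0.6·6 + 0.2·0.8 = 5.36.
E[X²] = 0.2·74 + 0.6·42 + 0.2·1.28 = 40.256.
Var(X) = E[X²] − (E[X])² = 40.256 − 28.7296 = 11.5264.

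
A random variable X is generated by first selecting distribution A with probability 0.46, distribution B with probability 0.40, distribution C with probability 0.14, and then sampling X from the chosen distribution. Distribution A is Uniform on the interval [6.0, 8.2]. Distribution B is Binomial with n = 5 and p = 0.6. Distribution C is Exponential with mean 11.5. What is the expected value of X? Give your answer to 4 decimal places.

Component means — A: 7.1; B: 3; C: 11.5.
E[X] = 0.46·7.1 + 0.4·3 + 0.14·11.5 = 6.076.

6.0760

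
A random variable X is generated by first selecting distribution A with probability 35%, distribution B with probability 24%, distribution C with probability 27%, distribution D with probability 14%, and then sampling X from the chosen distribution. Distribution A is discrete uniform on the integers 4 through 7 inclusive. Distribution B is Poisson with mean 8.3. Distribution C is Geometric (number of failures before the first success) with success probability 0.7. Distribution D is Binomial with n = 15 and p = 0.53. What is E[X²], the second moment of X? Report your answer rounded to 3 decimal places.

For each component E[X²] = Var + (mean)², giving A: 31.5; B: 77.19; C: 0.795918; D: 66.939.
Overall E[X²] = 0.35·31.5 + 0.24·77.19 + 0.27·0.795918 + 0.14·66.939 = 39.137.

39.137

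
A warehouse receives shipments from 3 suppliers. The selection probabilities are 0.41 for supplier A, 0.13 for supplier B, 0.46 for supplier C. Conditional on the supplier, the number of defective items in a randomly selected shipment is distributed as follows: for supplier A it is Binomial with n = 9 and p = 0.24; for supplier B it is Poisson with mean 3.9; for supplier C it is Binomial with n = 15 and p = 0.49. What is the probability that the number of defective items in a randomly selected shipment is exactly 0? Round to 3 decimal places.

0.037

Conditional on each supplier, P(X = 0): A: 0.0845906; B: 0.0202419; C: 4.10726e-05.
By total probability, P(X = 0) = 0.41·0.0845906 + 0.13·0.0202419 + 0.46·4.10726e-05 = 0.0373325.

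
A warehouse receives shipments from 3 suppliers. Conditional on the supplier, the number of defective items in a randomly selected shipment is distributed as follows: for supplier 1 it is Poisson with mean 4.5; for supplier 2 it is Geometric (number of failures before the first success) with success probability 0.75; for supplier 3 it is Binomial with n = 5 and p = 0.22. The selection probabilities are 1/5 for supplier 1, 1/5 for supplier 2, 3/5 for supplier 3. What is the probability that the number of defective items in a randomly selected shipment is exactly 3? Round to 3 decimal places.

Conditional on each supplier, P(X = 3): 1: 0.168718; 2: 0.0117188; 3: 0.0647824.
By total probability, P(X = 3) = 0.2·0.168718 + 0.2·0.0117188 + 0.6·0.0647824 = 0.0749568.

0.075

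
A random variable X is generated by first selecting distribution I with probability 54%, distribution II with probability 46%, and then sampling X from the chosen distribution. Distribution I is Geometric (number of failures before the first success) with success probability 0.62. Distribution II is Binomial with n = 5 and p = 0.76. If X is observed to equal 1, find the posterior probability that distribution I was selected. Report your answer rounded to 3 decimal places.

0.956

Likelihoods P(X=1 | ·): I: 0.2356; II: 0.0126075.
Posterior ∝ prior × likelihood. Numerator for I: 0.54·0.2356 = 0.127224.
Normalizing constant: 0.54·0.2356 + 0.46·0.0126075 = 0.133023.
P(I | observation) = 0.127224 / 0.133023 = 0.956403.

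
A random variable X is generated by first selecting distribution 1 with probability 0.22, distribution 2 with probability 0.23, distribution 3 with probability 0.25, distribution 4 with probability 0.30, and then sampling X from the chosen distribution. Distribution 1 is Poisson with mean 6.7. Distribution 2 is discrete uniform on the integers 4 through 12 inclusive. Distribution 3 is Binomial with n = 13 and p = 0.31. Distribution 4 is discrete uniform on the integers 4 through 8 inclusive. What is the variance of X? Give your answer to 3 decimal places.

6.286

Per component, 1: μ=6.7, E[X²]=51.59; 2: μ=8, E[X²]=70.6667; 3: μ=4.03, E[X²]=19.0216; 4: μ=6, E[X²]=38.
E[X] = 0.22·6.7 + 0.23·8 + 0.25·4.03 + 0.3·6 = 6.1215.
E[X²] = 0.22·51.59 + 0.23·70.6667 + 0.25·19.0216 + 0.3·38 = 43.7585.
Var(X) = E[X²] − (E[X])² = 43.7585 − 37.4728 = 6.28577.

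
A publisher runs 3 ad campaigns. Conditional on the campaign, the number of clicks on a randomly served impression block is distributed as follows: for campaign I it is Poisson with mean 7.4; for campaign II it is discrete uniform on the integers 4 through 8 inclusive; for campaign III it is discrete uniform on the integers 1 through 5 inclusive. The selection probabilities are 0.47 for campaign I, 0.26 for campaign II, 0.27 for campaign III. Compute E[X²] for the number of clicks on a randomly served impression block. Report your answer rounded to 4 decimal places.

For each component E[X²] = Var + (mean)², giving I: 62.16; II: 38; III: 11.
Overall E[X²] = 0.47·62.16 + 0.26·38 + 0.27·11 = 42.0652.

42.0652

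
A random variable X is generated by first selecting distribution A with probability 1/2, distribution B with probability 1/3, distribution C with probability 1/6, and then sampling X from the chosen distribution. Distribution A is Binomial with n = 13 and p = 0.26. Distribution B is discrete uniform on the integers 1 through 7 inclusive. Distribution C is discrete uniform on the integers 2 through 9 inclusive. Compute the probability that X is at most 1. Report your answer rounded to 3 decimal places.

Conditional on each component, P(X ≤ 1): A: 0.111091; B: 0.142857; C: 0.
By total probability, P(X ≤ 1) = 0.5·0.111091 + 0.333333·0.142857 + 0.166667·0 = 0.103164.

0.103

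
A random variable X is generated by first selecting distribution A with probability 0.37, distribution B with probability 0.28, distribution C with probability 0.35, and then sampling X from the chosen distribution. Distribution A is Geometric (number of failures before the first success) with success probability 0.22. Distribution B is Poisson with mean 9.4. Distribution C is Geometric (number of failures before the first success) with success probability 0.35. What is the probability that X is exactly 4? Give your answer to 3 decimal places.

Conditional on each component, P(X = 4): A: 0.0814331; B: 0.0269111; C: 0.0624772.
By total probability, P(X = 4) = 0.37·0.0814331 + 0.28·0.0269111 + 0.35·0.0624772 = 0.0595324.

0.060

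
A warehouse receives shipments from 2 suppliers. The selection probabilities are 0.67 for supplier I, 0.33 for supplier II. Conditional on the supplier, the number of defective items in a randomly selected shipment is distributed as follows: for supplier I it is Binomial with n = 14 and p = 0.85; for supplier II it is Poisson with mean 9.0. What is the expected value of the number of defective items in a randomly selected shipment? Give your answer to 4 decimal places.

Component means — I: 11.9; II: 9.
E[X] = 0.67·11.9 + 0.33·9 = 10.943.

10.9430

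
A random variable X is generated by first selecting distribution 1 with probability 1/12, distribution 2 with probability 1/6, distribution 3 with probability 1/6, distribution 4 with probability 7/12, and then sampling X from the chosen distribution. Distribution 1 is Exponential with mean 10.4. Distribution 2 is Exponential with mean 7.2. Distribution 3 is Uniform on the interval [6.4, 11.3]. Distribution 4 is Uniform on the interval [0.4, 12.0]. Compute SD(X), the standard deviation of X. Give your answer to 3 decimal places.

5.140

Per component, 1: μ=10.4, E[X²]=216.32; 2: μ=7.2, E[X²]=103.68; 3: μ=8.85, E[X²]=80.3233; 4: μ=6.2, E[X²]=49.6533.
E[X] = 0.0833333·10.4 + 0.166667·7.2 + 0.166667·8.85 + 0.583333·6.2 = 7.15833.
E[X²] = 0.0833333·216.32 + 0.166667·103.68 + 0.166667·80.3233 + 0.583333·49.6533 = 77.6583.
Var(X) = E[X²] − (E[X])² = 77.6583 − 51.2417 = 26.4166.
SD(X) = √26.4166 = 5.13971.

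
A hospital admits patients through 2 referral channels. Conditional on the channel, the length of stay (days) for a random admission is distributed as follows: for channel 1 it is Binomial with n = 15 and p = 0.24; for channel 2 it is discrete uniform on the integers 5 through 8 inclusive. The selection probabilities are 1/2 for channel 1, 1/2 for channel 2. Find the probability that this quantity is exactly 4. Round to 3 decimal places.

Conditional on each channel, P(X = 4): 1: 0.221272; 2: 0.
By total probability, P(X = 4) = 0.5·0.221272 + 0.5·0 = 0.110636.

0.111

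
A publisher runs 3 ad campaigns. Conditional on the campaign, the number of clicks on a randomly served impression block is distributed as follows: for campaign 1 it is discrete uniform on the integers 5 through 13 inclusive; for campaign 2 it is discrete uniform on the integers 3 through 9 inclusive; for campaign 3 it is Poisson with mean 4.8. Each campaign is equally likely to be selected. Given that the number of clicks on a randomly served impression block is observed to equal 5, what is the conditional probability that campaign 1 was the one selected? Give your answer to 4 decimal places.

0.2592

Likelihoods P(X=5 | ·): 1: 0.111111; 2: 0.142857; 3: 0.174748.
Posterior ∝ prior × likelihood. Numerator for 1: 0.333333·0.111111 = 0.037037.
Normalizing constant: 0.333333·0.111111 + 0.333333·0.142857 + 0.333333·0.174748 = 0.142905.
P(1 | observation) = 0.037037 / 0.142905 = 0.259172.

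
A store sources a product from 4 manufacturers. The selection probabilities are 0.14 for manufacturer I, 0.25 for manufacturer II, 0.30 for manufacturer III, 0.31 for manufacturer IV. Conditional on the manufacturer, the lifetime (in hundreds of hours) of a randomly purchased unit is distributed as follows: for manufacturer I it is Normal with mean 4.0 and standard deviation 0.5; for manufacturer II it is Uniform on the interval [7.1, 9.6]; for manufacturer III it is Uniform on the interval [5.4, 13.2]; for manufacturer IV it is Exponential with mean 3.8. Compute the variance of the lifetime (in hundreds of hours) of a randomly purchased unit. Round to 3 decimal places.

12.492

Per component, I: μ=4, E[X²]=16.25; II: μ=8.35, E[X²]=70.2433; III: μ=9.3, E[X²]=91.56; IV: μ=3.8, E[X²]=28.88.
E[X] = 0.14·4 + 0.25·8.35 + 0.3·9.3 + 0.31·3.8 = 6.6155.
E[X²] = 0.14·16.25 + 0.25·70.2433 + 0.3·91.56 + 0.31·28.88 = 56.2566.
Var(X) = E[X²] − (E[X])² = 56.2566 − 43.7648 = 12.4918.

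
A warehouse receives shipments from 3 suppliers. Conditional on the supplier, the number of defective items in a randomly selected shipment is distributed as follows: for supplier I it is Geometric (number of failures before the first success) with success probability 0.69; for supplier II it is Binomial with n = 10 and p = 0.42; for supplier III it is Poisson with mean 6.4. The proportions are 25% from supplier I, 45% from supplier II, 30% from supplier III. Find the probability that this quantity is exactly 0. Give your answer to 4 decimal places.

Conditional on each supplier, P(X = 0): I: 0.69; II: 0.00430804; III: 0.00166156.
By total probability, P(X = 0) = 0.25·0.69 + 0.45·0.00430804 + 0.3·0.00166156 = 0.174937.

0.1749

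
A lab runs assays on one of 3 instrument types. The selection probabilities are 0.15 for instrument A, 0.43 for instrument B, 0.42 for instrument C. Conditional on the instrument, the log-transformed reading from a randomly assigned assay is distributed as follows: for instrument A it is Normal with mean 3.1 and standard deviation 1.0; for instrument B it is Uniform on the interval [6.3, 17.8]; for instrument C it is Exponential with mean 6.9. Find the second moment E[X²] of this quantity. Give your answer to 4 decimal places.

108.7599

For each component E[X²] = Var + (mean)², giving A: 10.61; B: 156.223; C: 95.22.
Overall E[X²] = 0.15·10.61 + 0.43·156.223 + 0.42·95.22 = 108.76.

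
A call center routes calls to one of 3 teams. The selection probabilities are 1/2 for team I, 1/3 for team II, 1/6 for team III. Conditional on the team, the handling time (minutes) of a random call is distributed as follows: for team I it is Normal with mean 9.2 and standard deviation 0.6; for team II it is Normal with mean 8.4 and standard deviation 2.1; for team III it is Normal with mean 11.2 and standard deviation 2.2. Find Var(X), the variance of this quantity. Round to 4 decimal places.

3.3322

Per component, I: μ=9.2, E[X²]=85; II: μ=8.4, E[X²]=74.97; III: μ=11.2, E[X²]=130.28.
E[X] = 0.5·9.2 + 0.333333·8.4 + 0.166667·11.2 = 9.26667.
E[X²] = 0.5·85 + 0.333333·74.97 + 0.166667·130.28 = 89.2033.
Var(X) = E[X²] − (E[X])² = 89.2033 − 85.8711 = 3.33222.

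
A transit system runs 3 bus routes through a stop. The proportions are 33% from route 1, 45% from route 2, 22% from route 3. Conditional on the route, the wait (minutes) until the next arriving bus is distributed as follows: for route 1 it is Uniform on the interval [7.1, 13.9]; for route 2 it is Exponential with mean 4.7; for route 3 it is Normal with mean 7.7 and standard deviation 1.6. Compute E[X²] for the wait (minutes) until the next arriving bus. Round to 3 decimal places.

71.142

For each component E[X²] = Var + (mean)², giving 1: 114.103; 2: 44.18; 3: 61.85.
Overall E[X²] = 0.33·114.103 + 0.45·44.18 + 0.22·61.85 = 71.1421.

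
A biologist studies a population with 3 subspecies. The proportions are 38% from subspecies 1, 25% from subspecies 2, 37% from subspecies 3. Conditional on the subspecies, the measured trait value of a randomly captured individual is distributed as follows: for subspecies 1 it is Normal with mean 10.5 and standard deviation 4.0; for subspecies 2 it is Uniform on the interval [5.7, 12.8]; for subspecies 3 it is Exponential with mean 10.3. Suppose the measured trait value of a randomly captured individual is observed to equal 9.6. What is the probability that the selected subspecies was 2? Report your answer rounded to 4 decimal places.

Likelihoods f(9.6 | ·): 1: 0.0972427; 2: 0.140845; 3: 0.0382282.
Posterior ∝ prior × likelihood. Numerator for 2: 0.25·0.140845 = 0.0352113.
Normalizing constant: 0.38·0.0972427 + 0.25·0.140845 + 0.37·0.0382282 = 0.0863079.
P(2 | observation) = 0.0352113 / 0.0863079 = 0.407973.

0.4080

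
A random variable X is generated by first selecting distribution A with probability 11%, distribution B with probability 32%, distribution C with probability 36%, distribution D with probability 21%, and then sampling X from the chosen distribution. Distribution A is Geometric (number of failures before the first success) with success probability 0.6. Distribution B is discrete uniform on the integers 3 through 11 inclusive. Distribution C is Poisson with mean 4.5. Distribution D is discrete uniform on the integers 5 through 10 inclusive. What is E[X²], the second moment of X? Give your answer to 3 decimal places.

For each component E[X²] = Var + (mean)², giving A: 1.55556; B: 55.6667; C: 24.75; D: 59.1667.
Overall E[X²] = 0.11·1.55556 + 0.32·55.6667 + 0.36·24.75 + 0.21·59.1667 = 39.3194.

39.319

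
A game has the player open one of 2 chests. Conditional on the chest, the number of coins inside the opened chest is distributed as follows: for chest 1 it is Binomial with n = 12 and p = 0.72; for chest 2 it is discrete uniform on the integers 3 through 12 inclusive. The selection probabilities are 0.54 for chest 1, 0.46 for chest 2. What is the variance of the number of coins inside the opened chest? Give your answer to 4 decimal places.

5.4242

Per component, 1: μ=8.64, E[X²]=77.0688; 2: μ=7.5, E[X²]=64.5.
E[X] = 0.54·8.64 + 0.46·7.5 = 8.1156.
E[X²] = 0.54·77.0688 + 0.46·64.5 = 71.2872.
Var(X) = E[X²] − (E[X])² = 71.2872 − 65.863 = 5.42419.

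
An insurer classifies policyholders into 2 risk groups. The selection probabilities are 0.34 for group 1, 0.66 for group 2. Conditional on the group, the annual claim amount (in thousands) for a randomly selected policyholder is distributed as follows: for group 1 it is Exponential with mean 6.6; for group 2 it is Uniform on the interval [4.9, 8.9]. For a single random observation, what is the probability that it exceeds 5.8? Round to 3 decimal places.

Conditional on each group, P(X > 5.8): 1: 0.415286; 2: 0.775.
By total probability, P(X > 5.8) = 0.34·0.415286 + 0.66·0.775 = 0.652697.

0.653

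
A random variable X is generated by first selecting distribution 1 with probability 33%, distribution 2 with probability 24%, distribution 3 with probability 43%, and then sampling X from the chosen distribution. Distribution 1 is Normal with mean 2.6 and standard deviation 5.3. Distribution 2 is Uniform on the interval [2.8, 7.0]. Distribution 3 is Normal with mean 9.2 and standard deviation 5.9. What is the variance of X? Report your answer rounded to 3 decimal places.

33.099

Per component, 1: μ=2.6, E[X²]=34.85; 2: μ=4.9, E[X²]=25.48; 3: μ=9.2, E[X²]=119.45.
E[X] = 0.33·2.6 + 0.24·4.9 + 0.43·9.2 = 5.99.
E[X²] = 0.33·34.85 + 0.24·25.48 + 0.43·119.45 = 68.9792.
Var(X) = E[X²] − (E[X])² = 68.9792 − 35.8801 = 33.0991.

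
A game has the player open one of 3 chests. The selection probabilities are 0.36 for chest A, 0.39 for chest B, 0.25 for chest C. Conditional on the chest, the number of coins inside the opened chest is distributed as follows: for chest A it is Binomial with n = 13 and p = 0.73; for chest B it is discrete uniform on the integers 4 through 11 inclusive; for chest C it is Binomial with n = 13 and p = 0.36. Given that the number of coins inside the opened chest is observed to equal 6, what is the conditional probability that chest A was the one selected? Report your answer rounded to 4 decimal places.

Likelihoods P(X=6 | ·): A: 0.0271644; B: 0.125; C: 0.164283.
Posterior ∝ prior × likelihood. Numerator for A: 0.36·0.0271644 = 0.0097792.
Normalizing constant: 0.36·0.0271644 + 0.39·0.125 + 0.25·0.164283 = 0.0995999.
P(A | observation) = 0.0097792 / 0.0995999 = 0.0981848.

0.0982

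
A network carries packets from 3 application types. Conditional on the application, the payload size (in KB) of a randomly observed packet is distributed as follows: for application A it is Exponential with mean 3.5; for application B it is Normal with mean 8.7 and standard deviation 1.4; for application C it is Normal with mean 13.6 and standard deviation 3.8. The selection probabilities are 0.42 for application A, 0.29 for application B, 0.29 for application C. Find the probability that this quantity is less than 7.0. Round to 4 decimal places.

0.4077

Conditional on each application, P(X < 7.0): A: 0.864665; B: 0.112319; C: 0.0412075.
By total probability, P(X < 7.0) = 0.42·0.864665 + 0.29·0.112319 + 0.29·0.0412075 = 0.407682.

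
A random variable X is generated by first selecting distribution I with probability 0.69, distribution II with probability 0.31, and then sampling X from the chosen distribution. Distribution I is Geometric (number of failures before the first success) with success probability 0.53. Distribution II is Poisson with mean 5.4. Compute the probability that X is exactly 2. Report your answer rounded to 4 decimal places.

0.1012

Conditional on each component, P(X = 2): I: 0.117077; II: 0.0658518.
By total probability, P(X = 2) = 0.69·0.117077 + 0.31·0.0658518 = 0.101197.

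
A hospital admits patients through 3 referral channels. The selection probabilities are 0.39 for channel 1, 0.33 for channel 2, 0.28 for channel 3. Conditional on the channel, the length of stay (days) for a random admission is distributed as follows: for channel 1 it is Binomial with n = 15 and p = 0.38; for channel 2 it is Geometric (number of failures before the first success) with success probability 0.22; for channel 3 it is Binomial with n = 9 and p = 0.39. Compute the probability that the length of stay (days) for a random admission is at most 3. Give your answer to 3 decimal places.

Conditional on each channel, P(X ≤ 3): 1: 0.118716; 2: 0.629849; 3: 0.507783.
By total probability, P(X ≤ 3) = 0.39·0.118716 + 0.33·0.629849 + 0.28·0.507783 = 0.396329.

0.396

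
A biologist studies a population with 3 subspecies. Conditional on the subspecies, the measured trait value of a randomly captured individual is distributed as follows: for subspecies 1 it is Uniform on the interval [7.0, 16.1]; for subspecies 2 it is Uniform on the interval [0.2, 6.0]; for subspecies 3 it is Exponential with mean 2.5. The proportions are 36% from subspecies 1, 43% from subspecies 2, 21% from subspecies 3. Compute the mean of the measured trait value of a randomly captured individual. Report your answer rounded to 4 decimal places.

Component means — 1: 11.55; 2: 3.1; 3: 2.5.
E[X] = 0.36·11.55 + 0.43·3.1 + 0.21·2.5 = 6.016.

6.0160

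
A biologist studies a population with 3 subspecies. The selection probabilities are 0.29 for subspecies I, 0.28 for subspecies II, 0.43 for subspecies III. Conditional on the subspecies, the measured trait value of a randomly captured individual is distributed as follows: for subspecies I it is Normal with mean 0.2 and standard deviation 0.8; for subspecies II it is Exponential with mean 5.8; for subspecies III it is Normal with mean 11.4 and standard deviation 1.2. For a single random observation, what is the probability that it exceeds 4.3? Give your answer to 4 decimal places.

0.5634

Conditional on each subspecies, P(X > 4.3): I: 1.48769e-07; II: 0.476456; III: 1.
By total probability, P(X > 4.3) = 0.29·1.48769e-07 + 0.28·0.476456 + 0.43·1 = 0.563408.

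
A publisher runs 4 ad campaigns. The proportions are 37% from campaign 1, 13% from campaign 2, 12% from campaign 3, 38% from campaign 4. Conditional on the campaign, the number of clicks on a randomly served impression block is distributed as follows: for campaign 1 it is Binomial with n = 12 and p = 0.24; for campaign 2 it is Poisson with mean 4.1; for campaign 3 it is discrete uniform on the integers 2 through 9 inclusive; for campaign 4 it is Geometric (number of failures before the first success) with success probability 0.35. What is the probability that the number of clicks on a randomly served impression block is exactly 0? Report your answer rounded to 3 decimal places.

0.149

Conditional on each campaign, P(X = 0): 1: 0.0371333; 2: 0.0165727; 3: 0; 4: 0.35.
By total probability, P(X = 0) = 0.37·0.0371333 + 0.13·0.0165727 + 0.12·0 + 0.38·0.35 = 0.148894.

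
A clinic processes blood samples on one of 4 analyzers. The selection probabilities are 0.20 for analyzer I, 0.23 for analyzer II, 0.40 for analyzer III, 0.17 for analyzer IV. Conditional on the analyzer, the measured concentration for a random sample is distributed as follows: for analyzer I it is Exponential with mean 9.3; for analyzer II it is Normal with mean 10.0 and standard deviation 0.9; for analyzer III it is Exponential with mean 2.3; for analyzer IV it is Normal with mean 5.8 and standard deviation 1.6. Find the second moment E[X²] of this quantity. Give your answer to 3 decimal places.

For each component E[X²] = Var + (mean)², giving I: 172.98; II: 100.81; III: 10.58; IV: 36.2.
Overall E[X²] = 0.2·172.98 + 0.23·100.81 + 0.4·10.58 + 0.17·36.2 = 68.1683.

68.168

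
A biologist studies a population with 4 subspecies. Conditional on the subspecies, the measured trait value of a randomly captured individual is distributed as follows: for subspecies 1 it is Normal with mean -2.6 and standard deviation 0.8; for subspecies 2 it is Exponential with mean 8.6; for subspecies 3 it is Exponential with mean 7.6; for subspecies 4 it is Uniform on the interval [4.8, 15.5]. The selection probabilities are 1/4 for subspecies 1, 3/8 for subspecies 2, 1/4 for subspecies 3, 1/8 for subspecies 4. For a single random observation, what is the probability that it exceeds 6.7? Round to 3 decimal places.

0.378

Conditional on each subspecies, P(X > 6.7): 1: 0; 2: 0.458833; 3: 0.414129; 4: 0.82243.
By total probability, P(X > 6.7) = 0.25·0 + 0.375·0.458833 + 0.25·0.414129 + 0.125·0.82243 = 0.378398.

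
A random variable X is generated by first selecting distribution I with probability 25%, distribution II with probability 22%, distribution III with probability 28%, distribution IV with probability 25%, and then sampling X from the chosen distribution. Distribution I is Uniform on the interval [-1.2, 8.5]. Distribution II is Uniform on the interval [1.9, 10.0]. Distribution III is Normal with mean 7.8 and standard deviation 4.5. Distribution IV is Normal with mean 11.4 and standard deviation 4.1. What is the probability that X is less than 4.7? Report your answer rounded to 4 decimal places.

0.3096

Conditional on each component, P(X < 4.7): I: 0.608247; II: 0.345679; III: 0.245447; IV: 0.0511141.
By total probability, P(X < 4.7) = 0.25·0.608247 + 0.22·0.345679 + 0.28·0.245447 + 0.25·0.0511141 = 0.309615.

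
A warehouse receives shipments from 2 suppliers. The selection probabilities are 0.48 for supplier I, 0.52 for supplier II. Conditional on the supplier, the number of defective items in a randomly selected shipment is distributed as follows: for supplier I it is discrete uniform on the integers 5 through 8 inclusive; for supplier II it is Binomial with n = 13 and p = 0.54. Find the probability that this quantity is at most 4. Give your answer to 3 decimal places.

Conditional on each supplier, P(X ≤ 4): I: 0; II: 0.0802801.
By total probability, P(X ≤ 4) = 0.48·0 + 0.52·0.0802801 = 0.0417456.

0.042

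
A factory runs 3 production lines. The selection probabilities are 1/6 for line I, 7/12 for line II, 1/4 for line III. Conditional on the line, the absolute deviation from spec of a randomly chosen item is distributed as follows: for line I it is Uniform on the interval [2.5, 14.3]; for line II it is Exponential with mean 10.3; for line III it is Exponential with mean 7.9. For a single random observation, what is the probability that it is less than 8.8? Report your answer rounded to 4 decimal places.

Conditional on each line, P(X < 8.8): I: 0.533898; II: 0.574448; III: 0.671732.
By total probability, P(X < 8.8) = 0.166667·0.533898 + 0.583333·0.574448 + 0.25·0.671732 = 0.592011.

0.5920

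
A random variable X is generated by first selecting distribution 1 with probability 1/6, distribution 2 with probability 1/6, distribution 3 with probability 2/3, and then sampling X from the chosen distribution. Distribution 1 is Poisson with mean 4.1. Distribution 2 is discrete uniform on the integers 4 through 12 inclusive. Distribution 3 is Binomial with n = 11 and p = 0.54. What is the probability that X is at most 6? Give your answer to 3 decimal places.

0.621

Conditional on each component, P(X ≤ 6): 1: 0.878648; 2: 0.333333; 3: 0.628801.
By total probability, P(X ≤ 6) = 0.166667·0.878648 + 0.166667·0.333333 + 0.666667·0.628801 = 0.621197.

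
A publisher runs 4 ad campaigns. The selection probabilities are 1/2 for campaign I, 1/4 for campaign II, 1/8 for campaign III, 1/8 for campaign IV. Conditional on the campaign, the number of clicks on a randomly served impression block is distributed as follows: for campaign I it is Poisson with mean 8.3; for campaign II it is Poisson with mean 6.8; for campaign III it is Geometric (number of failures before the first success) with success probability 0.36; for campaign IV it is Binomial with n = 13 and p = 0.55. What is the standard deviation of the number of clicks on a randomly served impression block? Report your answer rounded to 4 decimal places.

Per component, I: μ=8.3, E[X²]=77.19; II: μ=6.8, E[X²]=53.04; III: μ=1.77778, E[X²]=8.09877; IV: μ=7.15, E[X²]=54.34.
E[X] = 0.5·8.3 + 0.25·6.8 + 0.125·1.77778 + 0.125·7.15 = 6.96597.
E[X²] = 0.5·77.19 + 0.25·53.04 + 0.125·8.09877 + 0.125·54.34 = 59.6598.
Var(X) = E[X²] − (E[X])² = 59.6598 − 48.5248 = 11.1351.
SD(X) = √11.1351 = 3.33693.

3.3369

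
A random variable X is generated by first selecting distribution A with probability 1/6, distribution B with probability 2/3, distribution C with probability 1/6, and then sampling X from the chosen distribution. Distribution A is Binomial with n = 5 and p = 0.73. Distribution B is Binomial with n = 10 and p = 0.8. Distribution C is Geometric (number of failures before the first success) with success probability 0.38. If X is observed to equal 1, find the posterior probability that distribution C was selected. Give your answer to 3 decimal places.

0.924

Likelihoods P(X=1 | ·): A: 0.0193976; B: 4.096e-06; C: 0.2356.
Posterior ∝ prior × likelihood. Numerator for C: 0.166667·0.2356 = 0.0392667.
Normalizing constant: 0.166667·0.0193976 + 0.666667·4.096e-06 + 0.166667·0.2356 = 0.0425023.
P(C | observation) = 0.0392667 / 0.0425023 = 0.923871.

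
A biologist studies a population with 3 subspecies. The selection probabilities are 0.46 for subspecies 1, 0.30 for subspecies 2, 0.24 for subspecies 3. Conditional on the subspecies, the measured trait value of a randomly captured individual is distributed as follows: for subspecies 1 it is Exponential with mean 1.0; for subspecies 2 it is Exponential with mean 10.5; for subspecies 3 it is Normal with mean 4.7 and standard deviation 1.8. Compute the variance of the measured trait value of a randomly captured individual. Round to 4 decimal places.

Per component, 1: μ=1, E[X²]=2; 2: μ=10.5, E[X²]=220.5; 3: μ=4.7, E[X²]=25.33.
E[X] = 0.46·1 + 0.3·10.5 + 0.24·4.7 = 4.738.
E[X²] = 0.46·2 + 0.3·220.5 + 0.24·25.33 = 73.1492.
Var(X) = E[X²] − (E[X])² = 73.1492 − 22.4486 = 50.7006.

50.7006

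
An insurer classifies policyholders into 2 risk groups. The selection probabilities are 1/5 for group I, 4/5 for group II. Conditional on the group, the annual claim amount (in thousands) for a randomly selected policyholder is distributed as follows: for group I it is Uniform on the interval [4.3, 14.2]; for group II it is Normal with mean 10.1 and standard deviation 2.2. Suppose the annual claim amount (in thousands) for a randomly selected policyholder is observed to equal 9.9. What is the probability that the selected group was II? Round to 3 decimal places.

Likelihoods f(9.9 | ·): I: 0.10101; II: 0.18059.
Posterior ∝ prior × likelihood. Numerator for II: 0.8·0.18059 = 0.144472.
Normalizing constant: 0.2·0.10101 + 0.8·0.18059 = 0.164674.
P(II | observation) = 0.144472 / 0.164674 = 0.877321.

0.877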